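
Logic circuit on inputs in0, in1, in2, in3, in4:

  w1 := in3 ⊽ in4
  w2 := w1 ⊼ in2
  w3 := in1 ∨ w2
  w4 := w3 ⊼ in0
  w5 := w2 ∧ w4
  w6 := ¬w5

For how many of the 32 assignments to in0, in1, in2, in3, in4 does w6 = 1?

w6 = ¬w5 must be 1, so w5 = 0.
w5 = w2 ∧ w4 must be 0, so at least one of w2, w4 is 0.
Enumerating the 32 input combinations, 18 give w6 = 1 and 14 give w6 = 0.

18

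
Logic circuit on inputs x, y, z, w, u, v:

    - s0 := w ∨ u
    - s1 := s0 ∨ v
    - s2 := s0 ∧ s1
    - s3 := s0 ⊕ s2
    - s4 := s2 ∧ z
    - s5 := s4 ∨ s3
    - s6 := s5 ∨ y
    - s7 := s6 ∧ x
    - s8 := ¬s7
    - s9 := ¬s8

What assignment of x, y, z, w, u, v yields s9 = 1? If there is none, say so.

s9 = ¬s8 must be 1, so s8 = 0.
s8 = ¬s7 must be 0, so s7 = 1.
Check with x=1 y=1 z=1 w=1 u=1 v=1:
s0 = w ∨ u = 1 ∨ 1 = 1
s1 = s0 ∨ v = 1 ∨ 1 = 1
s2 = s0 ∧ s1 = 1 ∧ 1 = 1
s3 = s0 ⊕ s2 = 1 ⊕ 1 = 0
s4 = s2 ∧ z = 1 ∧ 1 = 1
s5 = s4 ∨ s3 = 1 ∨ 0 = 1
s6 = s5 ∨ y = 1 ∨ 1 = 1
s7 = s6 ∧ x = 1 ∧ 1 = 1
s8 = ¬s7 = ¬1 = 0
s9 = ¬s8 = ¬0 = 1
So s9 = 1 as required.

x=1 y=1 z=1 w=1 u=1 v=1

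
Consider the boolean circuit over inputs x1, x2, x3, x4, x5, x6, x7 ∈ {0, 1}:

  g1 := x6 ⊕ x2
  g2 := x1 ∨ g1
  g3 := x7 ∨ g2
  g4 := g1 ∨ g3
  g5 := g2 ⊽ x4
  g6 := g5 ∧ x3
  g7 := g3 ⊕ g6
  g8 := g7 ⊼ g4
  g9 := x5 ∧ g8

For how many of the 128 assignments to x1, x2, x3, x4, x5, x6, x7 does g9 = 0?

g9 = x5 ∧ g8 must be 0, so at least one of x5, g8 is 0.
Enumerating the 128 input combinations, 118 give g9 = 0 and 10 give g9 = 1.

118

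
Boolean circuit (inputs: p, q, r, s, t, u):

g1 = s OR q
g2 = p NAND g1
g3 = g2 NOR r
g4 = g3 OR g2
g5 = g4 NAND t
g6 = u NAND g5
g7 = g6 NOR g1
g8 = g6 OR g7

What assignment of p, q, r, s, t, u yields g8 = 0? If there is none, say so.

g8 = g6 OR g7 must be 0, so both g6 = 0 and g7 = 0.
g6 = u NAND g5 must be 0, so both u = 1 and g5 = 1.
g7 = g6 NOR g1 must be 0, so at least one of g6, g1 is 1.
Check with p=1, q=1, r=0, s=0, t=0, u=1:
g1 = s OR q = 0 OR 1 = 1
g2 = p NAND g1 = 1 NAND 1 = 0
g3 = g2 NOR r = 0 NOR 0 = 1
g4 = g3 OR g2 = 1 OR 0 = 1
g5 = g4 NAND t = 1 NAND 0 = 1
g6 = u NAND g5 = 1 NAND 1 = 0
g7 = g6 NOR g1 = 0 NOR 1 = 0
g8 = g6 OR g7 = 0 OR 0 = 0
So g8 = 0 as required.

p=1, q=1, r=0, s=0, t=0, u=1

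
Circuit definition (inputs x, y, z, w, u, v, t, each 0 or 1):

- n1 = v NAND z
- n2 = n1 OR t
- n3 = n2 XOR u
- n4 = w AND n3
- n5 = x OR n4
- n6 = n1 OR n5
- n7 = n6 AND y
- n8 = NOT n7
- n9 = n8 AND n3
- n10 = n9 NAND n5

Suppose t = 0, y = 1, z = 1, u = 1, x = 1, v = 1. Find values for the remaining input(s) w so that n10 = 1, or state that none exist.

w=1

n10 = n9 NAND n5 must be 1, so at least one of n9, n5 is 0.
Check with t = 0, y = 1, z = 1, u = 1, x = 1, v = 1 and w=1:
n1 = v NAND z = 1 NAND 1 = 0
n2 = n1 OR t = 0 OR 0 = 0
n3 = n2 XOR u = 0 XOR 1 = 1
n4 = w AND n3 = 1 AND 1 = 1
n5 = x OR n4 = 1 OR 1 = 1
n6 = n1 OR n5 = 0 OR 1 = 1
n7 = n6 AND y = 1 AND 1 = 1
n8 = NOT n7 = NOT 1 = 0
n9 = n8 AND n3 = 0 AND 1 = 0
n10 = n9 NAND n5 = 0 NAND 1 = 1
So n10 = 1.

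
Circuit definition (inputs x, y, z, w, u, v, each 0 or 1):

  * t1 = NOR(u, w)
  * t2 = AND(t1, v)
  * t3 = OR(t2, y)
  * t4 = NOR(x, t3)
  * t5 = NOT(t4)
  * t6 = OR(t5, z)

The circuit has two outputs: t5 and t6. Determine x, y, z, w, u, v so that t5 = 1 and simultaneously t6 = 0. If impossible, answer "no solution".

no solution exists

Across all 64 input combinations, none give both t5 = 1 and t6 = 0.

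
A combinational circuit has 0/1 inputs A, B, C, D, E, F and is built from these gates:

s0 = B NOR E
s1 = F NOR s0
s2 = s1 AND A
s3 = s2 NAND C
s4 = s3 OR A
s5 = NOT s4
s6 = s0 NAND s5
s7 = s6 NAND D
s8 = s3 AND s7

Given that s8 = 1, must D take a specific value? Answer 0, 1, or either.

0

s8 = s3 AND s7 must be 1, so both s3 = 1 and s7 = 1.
s3 = s2 NAND C must be 1, so at least one of s2, C is 0.
Every assignment with s8 = 1 has D = 0; there are 29 such assignment(s).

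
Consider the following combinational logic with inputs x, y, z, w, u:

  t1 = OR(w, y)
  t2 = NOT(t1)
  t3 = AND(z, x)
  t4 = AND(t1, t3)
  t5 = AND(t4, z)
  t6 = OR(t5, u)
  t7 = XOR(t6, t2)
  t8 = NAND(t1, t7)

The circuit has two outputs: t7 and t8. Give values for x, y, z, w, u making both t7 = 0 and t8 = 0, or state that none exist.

Across all 32 input combinations, none give both t7 = 0 and t8 = 0.

no solution exists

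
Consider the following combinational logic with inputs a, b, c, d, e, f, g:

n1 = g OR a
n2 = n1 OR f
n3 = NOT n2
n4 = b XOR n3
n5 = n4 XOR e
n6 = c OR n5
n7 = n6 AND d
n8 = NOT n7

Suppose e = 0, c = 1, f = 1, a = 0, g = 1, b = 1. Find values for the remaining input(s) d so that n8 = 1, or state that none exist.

n8 = NOT n7 must be 1, so n7 = 0.
Check with e = 0, c = 1, f = 1, a = 0, g = 1, b = 1 and d=0:
n1 = g OR a = 1 OR 0 = 1
n2 = n1 OR f = 1 OR 1 = 1
n3 = NOT n2 = NOT 1 = 0
n4 = b XOR n3 = 1 XOR 0 = 1
n5 = n4 XOR e = 1 XOR 0 = 1
n6 = c OR n5 = 1 OR 1 = 1
n7 = n6 AND d = 1 AND 0 = 0
n8 = NOT n7 = NOT 0 = 1
So n8 = 1.

d=0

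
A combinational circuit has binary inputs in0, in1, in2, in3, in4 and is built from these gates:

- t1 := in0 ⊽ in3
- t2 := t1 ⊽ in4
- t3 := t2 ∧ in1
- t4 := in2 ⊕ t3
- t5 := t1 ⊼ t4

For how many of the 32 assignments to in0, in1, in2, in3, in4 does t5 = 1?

t5 = t1 ⊼ t4 must be 1, so at least one of t1, t4 is 0.
Enumerating the 32 input combinations, 28 give t5 = 1 and 4 give t5 = 0.

28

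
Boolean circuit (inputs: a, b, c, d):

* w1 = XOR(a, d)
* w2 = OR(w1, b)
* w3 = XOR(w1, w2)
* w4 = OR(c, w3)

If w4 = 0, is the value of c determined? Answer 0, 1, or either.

w4 = OR(c, w3) must be 0, so both c = 0 and w3 = 0.
w3 = XOR(w1, w2) must be 0, so w1 and w2 are equal.
Every assignment with w4 = 0 has c = 0; there are 6 such assignment(s).

0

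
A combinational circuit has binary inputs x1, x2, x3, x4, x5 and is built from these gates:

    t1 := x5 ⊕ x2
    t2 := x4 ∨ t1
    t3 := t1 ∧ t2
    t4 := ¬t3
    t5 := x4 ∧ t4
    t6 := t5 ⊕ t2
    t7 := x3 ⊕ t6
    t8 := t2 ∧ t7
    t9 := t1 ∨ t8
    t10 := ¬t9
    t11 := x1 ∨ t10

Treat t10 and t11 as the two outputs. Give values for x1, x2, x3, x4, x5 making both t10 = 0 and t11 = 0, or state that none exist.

x1=0 x2=1 x3=1 x4=1 x5=1

Check with x1=0 x2=1 x3=1 x4=1 x5=1:
t1 = x5 ⊕ x2 = 1 ⊕ 1 = 0
t2 = x4 ∨ t1 = 1 ∨ 0 = 1
t3 = t1 ∧ t2 = 0 ∧ 1 = 0
t4 = ¬t3 = ¬0 = 1
t5 = x4 ∧ t4 = 1 ∧ 1 = 1
t6 = t5 ⊕ t2 = 1 ⊕ 1 = 0
t7 = x3 ⊕ t6 = 1 ⊕ 0 = 1
t8 = t2 ∧ t7 = 1 ∧ 1 = 1
t9 = t1 ∨ t8 = 0 ∨ 1 = 1
t10 = ¬t9 = ¬1 = 0
t11 = x1 ∨ t10 = 0 ∨ 0 = 0
So t10 = 0 and t11 = 0.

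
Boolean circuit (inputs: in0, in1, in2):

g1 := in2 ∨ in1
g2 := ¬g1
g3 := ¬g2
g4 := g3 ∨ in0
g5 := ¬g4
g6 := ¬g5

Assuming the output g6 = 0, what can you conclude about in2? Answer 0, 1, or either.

0

g6 = ¬g5 must be 0, so g5 = 1.
g5 = ¬g4 must be 1, so g4 = 0.
Every assignment with g6 = 0 has in2 = 0; there are 1 such assignment(s).
  in0=0, in1=0, in2=0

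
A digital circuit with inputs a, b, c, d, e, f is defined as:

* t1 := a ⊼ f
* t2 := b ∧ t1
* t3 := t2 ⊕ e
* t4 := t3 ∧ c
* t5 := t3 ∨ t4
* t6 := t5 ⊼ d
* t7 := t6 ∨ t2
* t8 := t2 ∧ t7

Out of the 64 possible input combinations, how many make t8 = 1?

24

t8 = t2 ∧ t7 must be 1, so both t2 = 1 and t7 = 1.
t2 = b ∧ t1 must be 1, so both b = 1 and t1 = 1.
Enumerating the 64 input combinations, 24 give t8 = 1 and 40 give t8 = 0.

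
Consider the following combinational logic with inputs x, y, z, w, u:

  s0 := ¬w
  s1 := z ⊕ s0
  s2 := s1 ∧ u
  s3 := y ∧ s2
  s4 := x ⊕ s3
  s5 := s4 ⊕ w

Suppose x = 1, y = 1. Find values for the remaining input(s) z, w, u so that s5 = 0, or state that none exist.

s5 = s4 ⊕ w must be 0, so s4 and w are equal.
Check with x = 1, y = 1 and z=1, w=1, u=0:
s0 = ¬w = ¬1 = 0
s1 = z ⊕ s0 = 1 ⊕ 0 = 1
s2 = s1 ∧ u = 1 ∧ 0 = 0
s3 = y ∧ s2 = 1 ∧ 0 = 0
s4 = x ⊕ s3 = 1 ⊕ 0 = 1
s5 = s4 ⊕ w = 1 ⊕ 1 = 0
So s5 = 0.

z=1, w=1, u=0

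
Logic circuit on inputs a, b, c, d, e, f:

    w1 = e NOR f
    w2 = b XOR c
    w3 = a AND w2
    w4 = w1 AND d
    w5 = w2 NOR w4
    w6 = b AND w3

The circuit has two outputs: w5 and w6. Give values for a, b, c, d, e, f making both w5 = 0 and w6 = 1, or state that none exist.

Check with a=1 b=1 c=0 d=1 e=1 f=1:
w1 = e NOR f = 1 NOR 1 = 0
w2 = b XOR c = 1 XOR 0 = 1
w3 = a AND w2 = 1 AND 1 = 1
w4 = w1 AND d = 0 AND 1 = 0
w5 = w2 NOR w4 = 1 NOR 0 = 0
w6 = b AND w3 = 1 AND 1 = 1
So w5 = 0 and w6 = 1.

a=1 b=1 c=0 d=1 e=1 f=1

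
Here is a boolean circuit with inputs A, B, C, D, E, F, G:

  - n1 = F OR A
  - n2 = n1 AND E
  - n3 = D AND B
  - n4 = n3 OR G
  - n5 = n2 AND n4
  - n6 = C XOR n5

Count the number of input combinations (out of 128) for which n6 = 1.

64

n6 = C XOR n5 must be 1, so C and n5 differ.
Enumerating the 128 input combinations, 64 give n6 = 1 and 64 give n6 = 0.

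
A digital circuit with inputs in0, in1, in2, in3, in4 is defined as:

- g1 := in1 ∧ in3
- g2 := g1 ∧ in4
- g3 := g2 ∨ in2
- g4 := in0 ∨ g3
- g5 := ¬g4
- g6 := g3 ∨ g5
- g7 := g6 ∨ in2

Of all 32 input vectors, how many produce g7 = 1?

g7 = g6 ∨ in2 must be 1, so at least one of g6, in2 is 1.
Enumerating the 32 input combinations, 25 give g7 = 1 and 7 give g7 = 0.

25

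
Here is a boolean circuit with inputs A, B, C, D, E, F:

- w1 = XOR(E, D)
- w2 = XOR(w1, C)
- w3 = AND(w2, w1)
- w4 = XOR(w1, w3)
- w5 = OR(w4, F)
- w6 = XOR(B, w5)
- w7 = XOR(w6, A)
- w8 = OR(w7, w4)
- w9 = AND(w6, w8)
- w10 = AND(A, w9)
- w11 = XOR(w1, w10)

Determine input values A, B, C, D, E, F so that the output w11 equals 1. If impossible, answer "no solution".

A=0 B=1 C=1 D=0 E=1 F=1

Check with A=0 B=1 C=1 D=0 E=1 F=1:
w1 = XOR(E, D) = XOR(1, 0) = 1
w2 = XOR(w1, C) = XOR(1, 1) = 0
w3 = AND(w2, w1) = AND(0, 1) = 0
w4 = XOR(w1, w3) = XOR(1, 0) = 1
w5 = OR(w4, F) = OR(1, 1) = 1
w6 = XOR(B, w5) = XOR(1, 1) = 0
w7 = XOR(w6, A) = XOR(0, 0) = 0
w8 = OR(w7, w4) = OR(0, 1) = 1
w9 = AND(w6, w8) = AND(0, 1) = 0
w10 = AND(A, w9) = AND(0, 0) = 0
w11 = XOR(w1, w10) = XOR(1, 0) = 1
So w11 = 1 as required.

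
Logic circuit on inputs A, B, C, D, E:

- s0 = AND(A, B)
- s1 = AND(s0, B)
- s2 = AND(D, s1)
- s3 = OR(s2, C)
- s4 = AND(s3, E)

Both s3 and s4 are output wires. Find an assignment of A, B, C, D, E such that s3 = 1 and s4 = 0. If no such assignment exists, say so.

A=0, B=1, C=1, D=0, E=0

Check with A=0, B=1, C=1, D=0, E=0:
s0 = AND(A, B) = AND(0, 1) = 0
s1 = AND(s0, B) = AND(0, 1) = 0
s2 = AND(D, s1) = AND(0, 0) = 0
s3 = OR(s2, C) = OR(0, 1) = 1
s4 = AND(s3, E) = AND(1, 0) = 0
So s3 = 1 and s4 = 0.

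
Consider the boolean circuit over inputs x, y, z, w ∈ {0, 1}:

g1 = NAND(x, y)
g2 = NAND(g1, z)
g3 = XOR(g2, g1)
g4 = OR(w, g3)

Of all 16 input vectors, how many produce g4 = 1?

13

g4 = OR(w, g3) must be 1, so at least one of w, g3 is 1.
Enumerating the 16 input combinations, 13 give g4 = 1 and 3 give g4 = 0.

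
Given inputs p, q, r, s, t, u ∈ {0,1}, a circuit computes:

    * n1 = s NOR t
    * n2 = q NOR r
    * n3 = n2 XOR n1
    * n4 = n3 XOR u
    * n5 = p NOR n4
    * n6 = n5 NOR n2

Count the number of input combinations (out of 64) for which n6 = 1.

36

n6 = n5 NOR n2 must be 1, so both n5 = 0 and n2 = 0.
Enumerating the 64 input combinations, 36 give n6 = 1 and 28 give n6 = 0.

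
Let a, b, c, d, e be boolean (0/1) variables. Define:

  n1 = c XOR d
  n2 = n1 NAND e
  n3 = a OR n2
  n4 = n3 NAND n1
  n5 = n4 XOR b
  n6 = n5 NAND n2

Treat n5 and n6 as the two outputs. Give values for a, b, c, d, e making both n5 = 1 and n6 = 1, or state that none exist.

a=1, b=1, c=1, d=0, e=1

Check with a=1, b=1, c=1, d=0, e=1:
n1 = c XOR d = 1 XOR 0 = 1
n2 = n1 NAND e = 1 NAND 1 = 0
n3 = a OR n2 = 1 OR 0 = 1
n4 = n3 NAND n1 = 1 NAND 1 = 0
n5 = n4 XOR b = 0 XOR 1 = 1
n6 = n5 NAND n2 = 1 NAND 0 = 1
So n5 = 1 and n6 = 1.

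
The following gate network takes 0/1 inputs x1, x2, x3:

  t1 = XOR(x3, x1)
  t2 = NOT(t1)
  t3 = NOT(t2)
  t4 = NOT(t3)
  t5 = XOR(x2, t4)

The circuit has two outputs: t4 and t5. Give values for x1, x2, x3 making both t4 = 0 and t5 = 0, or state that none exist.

x1=0 x2=0 x3=1

Check with x1=0 x2=0 x3=1:
t1 = XOR(x3, x1) = XOR(1, 0) = 1
t2 = NOT(t1) = NOT 1 = 0
t3 = NOT(t2) = NOT 0 = 1
t4 = NOT(t3) = NOT 1 = 0
t5 = XOR(x2, t4) = XOR(0, 0) = 0
So t4 = 0 and t5 = 0.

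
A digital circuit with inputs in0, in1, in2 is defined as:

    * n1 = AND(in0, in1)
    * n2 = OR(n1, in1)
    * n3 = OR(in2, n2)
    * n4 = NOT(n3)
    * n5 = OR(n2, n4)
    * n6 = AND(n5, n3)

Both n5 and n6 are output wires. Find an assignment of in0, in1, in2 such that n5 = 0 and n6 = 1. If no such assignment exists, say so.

no solution exists

Across all 8 input combinations, none give both n5 = 0 and n6 = 1.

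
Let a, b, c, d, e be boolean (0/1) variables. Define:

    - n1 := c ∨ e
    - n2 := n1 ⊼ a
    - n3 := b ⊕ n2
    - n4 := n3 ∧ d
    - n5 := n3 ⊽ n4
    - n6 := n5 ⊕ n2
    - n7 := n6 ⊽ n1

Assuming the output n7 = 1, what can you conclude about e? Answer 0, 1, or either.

0

n7 = n6 ⊽ n1 must be 1, so both n6 = 0 and n1 = 0.
n6 = n5 ⊕ n2 must be 0, so n5 and n2 are equal.
Every assignment with n7 = 1 has e = 0; there are 4 such assignment(s).
  a=0, b=1, c=0, d=0, e=0
  a=0, b=1, c=0, d=1, e=0
  a=1, b=1, c=0, d=0, e=0
  a=1, b=1, c=0, d=1, e=0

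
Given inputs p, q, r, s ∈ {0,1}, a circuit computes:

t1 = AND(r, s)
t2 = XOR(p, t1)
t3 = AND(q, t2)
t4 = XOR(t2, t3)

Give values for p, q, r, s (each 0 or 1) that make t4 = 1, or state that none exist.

p=1, q=0, r=1, s=0

Check with p=1, q=0, r=1, s=0:
t1 = AND(r, s) = AND(1, 0) = 0
t2 = XOR(p, t1) = XOR(1, 0) = 1
t3 = AND(q, t2) = AND(0, 1) = 0
t4 = XOR(t2, t3) = XOR(1, 0) = 1
So t4 = 1 as required.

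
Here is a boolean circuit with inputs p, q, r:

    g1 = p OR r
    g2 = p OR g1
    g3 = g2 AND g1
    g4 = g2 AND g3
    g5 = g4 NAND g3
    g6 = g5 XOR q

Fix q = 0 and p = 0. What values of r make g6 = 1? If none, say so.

r=0

g6 = g5 XOR q must be 1, so g5 and q differ.
Check with q = 0 and p = 0 and r=0:
g1 = p OR r = 0 OR 0 = 0
g2 = p OR g1 = 0 OR 0 = 0
g3 = g2 AND g1 = 0 AND 0 = 0
g4 = g2 AND g3 = 0 AND 0 = 0
g5 = g4 NAND g3 = 0 NAND 0 = 1
g6 = g5 XOR q = 1 XOR 0 = 1
So g6 = 1.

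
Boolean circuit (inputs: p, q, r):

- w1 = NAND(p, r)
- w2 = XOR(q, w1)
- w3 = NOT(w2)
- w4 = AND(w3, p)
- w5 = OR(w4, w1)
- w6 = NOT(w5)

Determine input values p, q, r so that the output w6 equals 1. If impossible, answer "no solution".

p=1 q=1 r=1

Check with p=1 q=1 r=1:
w1 = NAND(p, r) = NAND(1, 1) = 0
w2 = XOR(q, w1) = XOR(1, 0) = 1
w3 = NOT(w2) = NOT 1 = 0
w4 = AND(w3, p) = AND(0, 1) = 0
w5 = OR(w4, w1) = OR(0, 0) = 0
w6 = NOT(w5) = NOT 0 = 1
So w6 = 1 as required.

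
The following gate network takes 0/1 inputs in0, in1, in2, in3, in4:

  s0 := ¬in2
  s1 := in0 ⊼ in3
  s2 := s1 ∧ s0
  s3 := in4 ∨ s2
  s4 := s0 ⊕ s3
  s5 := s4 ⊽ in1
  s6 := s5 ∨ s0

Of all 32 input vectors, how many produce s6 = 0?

12

s6 = s5 ∨ s0 must be 0, so both s5 = 0 and s0 = 0.
s5 = s4 ⊽ in1 must be 0, so at least one of s4, in1 is 1.
s0 = ¬in2 must be 0, so in2 = 1.
Enumerating the 32 input combinations, 12 give s6 = 0 and 20 give s6 = 1.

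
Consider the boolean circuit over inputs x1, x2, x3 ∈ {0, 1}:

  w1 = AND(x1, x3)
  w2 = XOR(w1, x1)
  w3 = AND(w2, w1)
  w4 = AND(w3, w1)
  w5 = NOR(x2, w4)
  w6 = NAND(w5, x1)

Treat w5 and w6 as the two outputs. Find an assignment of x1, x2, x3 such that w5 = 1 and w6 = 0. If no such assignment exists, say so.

x1=1 x2=0 x3=0

Check with x1=1 x2=0 x3=0:
w1 = AND(x1, x3) = AND(1, 0) = 0
w2 = XOR(w1, x1) = XOR(0, 1) = 1
w3 = AND(w2, w1) = AND(1, 0) = 0
w4 = AND(w3, w1) = AND(0, 0) = 0
w5 = NOR(x2, w4) = NOR(0, 0) = 1
w6 = NAND(w5, x1) = NAND(1, 1) = 0
So w5 = 1 and w6 = 0.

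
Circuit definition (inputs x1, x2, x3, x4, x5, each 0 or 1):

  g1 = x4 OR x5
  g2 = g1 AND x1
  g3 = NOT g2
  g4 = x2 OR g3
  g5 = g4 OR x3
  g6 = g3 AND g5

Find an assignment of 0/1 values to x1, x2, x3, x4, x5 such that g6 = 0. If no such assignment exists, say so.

x1=1, x2=0, x3=0, x4=1, x5=0

g6 = g3 AND g5 must be 0, so at least one of g3, g5 is 0.
Check with x1=1, x2=0, x3=0, x4=1, x5=0:
g1 = x4 OR x5 = 1 OR 0 = 1
g2 = g1 AND x1 = 1 AND 1 = 1
g3 = NOT g2 = NOT 1 = 0
g4 = x2 OR g3 = 0 OR 0 = 0
g5 = g4 OR x3 = 0 OR 0 = 0
g6 = g3 AND g5 = 0 AND 0 = 0
So g6 = 0 as required.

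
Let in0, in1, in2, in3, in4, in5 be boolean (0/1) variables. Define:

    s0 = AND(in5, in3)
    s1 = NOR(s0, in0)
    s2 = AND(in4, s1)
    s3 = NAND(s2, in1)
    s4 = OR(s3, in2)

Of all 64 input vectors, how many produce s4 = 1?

61

s4 = OR(s3, in2) must be 1, so at least one of s3, in2 is 1.
Enumerating the 64 input combinations, 61 give s4 = 1 and 3 give s4 = 0.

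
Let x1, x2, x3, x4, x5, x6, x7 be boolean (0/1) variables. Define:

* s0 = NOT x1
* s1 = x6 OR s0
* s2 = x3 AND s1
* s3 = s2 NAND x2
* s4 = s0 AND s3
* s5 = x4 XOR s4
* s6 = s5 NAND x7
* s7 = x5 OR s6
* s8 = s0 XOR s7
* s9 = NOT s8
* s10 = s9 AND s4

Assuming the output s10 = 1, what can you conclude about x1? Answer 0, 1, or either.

0

s10 = s9 AND s4 must be 1, so both s9 = 1 and s4 = 1.
s9 = NOT s8 must be 1, so s8 = 0.
Every assignment with s10 = 1 has x1 = 0; there are 42 such assignment(s).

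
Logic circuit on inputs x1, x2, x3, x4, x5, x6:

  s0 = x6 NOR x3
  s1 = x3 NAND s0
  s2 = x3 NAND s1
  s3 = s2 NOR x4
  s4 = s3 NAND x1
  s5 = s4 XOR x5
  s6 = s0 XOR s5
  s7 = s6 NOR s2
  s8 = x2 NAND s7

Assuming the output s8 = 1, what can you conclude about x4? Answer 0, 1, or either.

Both values of x4 occur among assignments with s8 = 1:
  x4=0: x1=0, x2=0, x3=0, x4=0, x5=0, x6=0
  x4=1: x1=0, x2=0, x3=0, x4=1, x5=0, x6=0

either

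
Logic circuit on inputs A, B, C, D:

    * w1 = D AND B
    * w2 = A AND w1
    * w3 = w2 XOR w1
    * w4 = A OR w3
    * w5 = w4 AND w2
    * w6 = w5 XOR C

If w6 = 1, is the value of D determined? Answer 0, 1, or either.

either

Both values of D occur among assignments with w6 = 1:
  D=0: A=0, B=0, C=1, D=0
  D=1: A=0, B=0, C=1, D=1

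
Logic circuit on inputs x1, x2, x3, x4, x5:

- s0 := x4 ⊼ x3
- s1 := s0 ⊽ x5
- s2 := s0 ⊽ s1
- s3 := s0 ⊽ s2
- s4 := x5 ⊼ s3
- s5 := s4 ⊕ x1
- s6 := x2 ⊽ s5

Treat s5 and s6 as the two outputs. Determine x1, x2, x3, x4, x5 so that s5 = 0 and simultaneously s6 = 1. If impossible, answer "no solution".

x1=1, x2=0, x3=0, x4=0, x5=0

Check with x1=1, x2=0, x3=0, x4=0, x5=0:
s0 = x4 ⊼ x3 = 0 ⊼ 0 = 1
s1 = s0 ⊽ x5 = 1 ⊽ 0 = 0
s2 = s0 ⊽ s1 = 1 ⊽ 0 = 0
s3 = s0 ⊽ s2 = 1 ⊽ 0 = 0
s4 = x5 ⊼ s3 = 0 ⊼ 0 = 1
s5 = s4 ⊕ x1 = 1 ⊕ 1 = 0
s6 = x2 ⊽ s5 = 0 ⊽ 0 = 1
So s5 = 0 and s6 = 1.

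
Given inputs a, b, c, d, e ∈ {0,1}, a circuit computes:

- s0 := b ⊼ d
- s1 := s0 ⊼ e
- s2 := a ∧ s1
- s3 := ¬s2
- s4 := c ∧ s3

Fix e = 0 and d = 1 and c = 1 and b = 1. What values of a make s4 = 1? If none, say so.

a=0

Check with e = 0 and d = 1 and c = 1 and b = 1 and a=0:
s0 = b ⊼ d = 1 ⊼ 1 = 0
s1 = s0 ⊼ e = 0 ⊼ 0 = 1
s2 = a ∧ s1 = 0 ∧ 1 = 0
s3 = ¬s2 = ¬0 = 1
s4 = c ∧ s3 = 1 ∧ 1 = 1
So s4 = 1.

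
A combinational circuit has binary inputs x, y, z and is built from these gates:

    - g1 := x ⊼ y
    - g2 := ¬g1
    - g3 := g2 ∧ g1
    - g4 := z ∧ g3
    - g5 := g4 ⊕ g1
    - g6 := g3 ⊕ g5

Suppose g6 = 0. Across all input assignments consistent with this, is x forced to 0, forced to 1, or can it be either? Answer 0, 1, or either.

g6 = g3 ⊕ g5 must be 0, so g3 and g5 are equal.
Every assignment with g6 = 0 has x = 1; there are 2 such assignment(s).
  x=1, y=1, z=0
  x=1, y=1, z=1

1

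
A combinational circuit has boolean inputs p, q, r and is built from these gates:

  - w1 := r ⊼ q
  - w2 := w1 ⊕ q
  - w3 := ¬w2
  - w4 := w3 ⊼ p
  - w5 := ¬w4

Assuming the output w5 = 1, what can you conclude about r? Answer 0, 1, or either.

0

w5 = ¬w4 must be 1, so w4 = 0.
Every assignment with w5 = 1 has r = 0; there are 1 such assignment(s).
  p=1, q=1, r=0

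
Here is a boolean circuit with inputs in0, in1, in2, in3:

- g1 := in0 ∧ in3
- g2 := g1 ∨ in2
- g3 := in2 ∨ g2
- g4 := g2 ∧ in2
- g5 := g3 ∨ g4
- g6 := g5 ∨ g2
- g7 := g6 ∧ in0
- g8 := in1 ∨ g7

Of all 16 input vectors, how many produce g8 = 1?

11

g8 = in1 ∨ g7 must be 1, so at least one of in1, g7 is 1.
Enumerating the 16 input combinations, 11 give g8 = 1 and 5 give g8 = 0.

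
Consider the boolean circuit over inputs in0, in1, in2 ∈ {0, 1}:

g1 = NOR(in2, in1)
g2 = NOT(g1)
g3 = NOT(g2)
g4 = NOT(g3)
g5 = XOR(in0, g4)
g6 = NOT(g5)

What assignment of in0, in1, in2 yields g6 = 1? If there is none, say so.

g6 = NOT(g5) must be 1, so g5 = 0.
Check with in0=1, in1=0, in2=1:
g1 = NOR(in2, in1) = NOR(1, 0) = 0
g2 = NOT(g1) = NOT 0 = 1
g3 = NOT(g2) = NOT 1 = 0
g4 = NOT(g3) = NOT 0 = 1
g5 = XOR(in0, g4) = XOR(1, 1) = 0
g6 = NOT(g5) = NOT 0 = 1
So g6 = 1 as required.

in0=1, in1=0, in2=1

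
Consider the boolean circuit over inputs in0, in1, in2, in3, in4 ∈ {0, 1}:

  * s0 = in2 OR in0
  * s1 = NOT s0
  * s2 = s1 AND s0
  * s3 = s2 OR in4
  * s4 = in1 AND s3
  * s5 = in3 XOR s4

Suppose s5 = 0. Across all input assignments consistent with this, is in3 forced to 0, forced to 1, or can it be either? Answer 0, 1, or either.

Both values of in3 occur among assignments with s5 = 0:
  in3=0: in0=0, in1=0, in2=0, in3=0, in4=0
  in3=1: in0=0, in1=1, in2=0, in3=1, in4=1

either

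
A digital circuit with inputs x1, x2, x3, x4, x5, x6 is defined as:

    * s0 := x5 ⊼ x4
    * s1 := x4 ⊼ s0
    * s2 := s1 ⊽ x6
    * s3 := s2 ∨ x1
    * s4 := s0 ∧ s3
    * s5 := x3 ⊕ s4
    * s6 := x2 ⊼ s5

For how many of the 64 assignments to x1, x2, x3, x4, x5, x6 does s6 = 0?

s6 = x2 ⊼ s5 must be 0, so both x2 = 1 and s5 = 1.
Enumerating the 64 input combinations, 16 give s6 = 0 and 48 give s6 = 1.

16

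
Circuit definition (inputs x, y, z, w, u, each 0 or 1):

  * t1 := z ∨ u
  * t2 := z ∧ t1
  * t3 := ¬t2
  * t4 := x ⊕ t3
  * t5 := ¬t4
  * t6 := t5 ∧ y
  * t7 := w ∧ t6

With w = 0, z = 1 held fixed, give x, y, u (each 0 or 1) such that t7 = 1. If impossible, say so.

With w = 0, z = 1 fixed, none of the 8 settings of x, y, u give t7 = 1.
For example, with x=1, y=0, u=1:
t1 = z ∨ u = 1 ∨ 1 = 1
t2 = z ∧ t1 = 1 ∧ 1 = 1
t3 = ¬t2 = ¬1 = 0
t4 = x ⊕ t3 = 1 ⊕ 0 = 1
t5 = ¬t4 = ¬1 = 0
t6 = t5 ∧ y = 0 ∧ 0 = 0
t7 = w ∧ t6 = 0 ∧ 0 = 0
giving t7 = 0 ≠ 1.

no solution exists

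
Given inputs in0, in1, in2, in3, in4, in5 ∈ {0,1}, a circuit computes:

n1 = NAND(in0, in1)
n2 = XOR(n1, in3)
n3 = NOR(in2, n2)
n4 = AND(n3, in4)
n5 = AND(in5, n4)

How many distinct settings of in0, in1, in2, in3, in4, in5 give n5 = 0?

n5 = AND(in5, n4) must be 0, so at least one of in5, n4 is 0.
Enumerating the 64 input combinations, 60 give n5 = 0 and 4 give n5 = 1.

60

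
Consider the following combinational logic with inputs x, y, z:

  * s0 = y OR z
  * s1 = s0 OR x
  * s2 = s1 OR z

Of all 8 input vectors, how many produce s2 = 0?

1

s2 = s1 OR z must be 0, so both s1 = 0 and z = 0.
s1 = s0 OR x must be 0, so both s0 = 0 and x = 0.
s0 = y OR z must be 0, so both y = 0 and z = 0.
Satisfying assignments:
  x=0, y=0, z=0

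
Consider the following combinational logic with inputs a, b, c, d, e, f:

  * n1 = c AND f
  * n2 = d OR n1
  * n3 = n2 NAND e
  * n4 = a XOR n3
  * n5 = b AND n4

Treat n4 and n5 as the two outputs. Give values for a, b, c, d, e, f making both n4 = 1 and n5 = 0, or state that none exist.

Check with a=0, b=0, c=1, d=0, e=1, f=0:
n1 = c AND f = 1 AND 0 = 0
n2 = d OR n1 = 0 OR 0 = 0
n3 = n2 NAND e = 0 NAND 1 = 1
n4 = a XOR n3 = 0 XOR 1 = 1
n5 = b AND n4 = 0 AND 1 = 0
So n4 = 1 and n5 = 0.

a=0, b=0, c=1, d=0, e=1, f=0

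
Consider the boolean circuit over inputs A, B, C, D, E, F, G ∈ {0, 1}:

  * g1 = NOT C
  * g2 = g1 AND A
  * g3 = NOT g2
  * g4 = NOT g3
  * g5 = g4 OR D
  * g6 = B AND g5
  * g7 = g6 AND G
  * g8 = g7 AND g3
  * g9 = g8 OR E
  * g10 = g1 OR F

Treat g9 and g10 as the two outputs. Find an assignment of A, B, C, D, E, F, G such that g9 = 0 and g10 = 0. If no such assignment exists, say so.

A=0, B=0, C=1, D=1, E=0, F=0, G=0

Check with A=0, B=0, C=1, D=1, E=0, F=0, G=0:
g1 = NOT C = NOT 1 = 0
g2 = g1 AND A = 0 AND 0 = 0
g3 = NOT g2 = NOT 0 = 1
g4 = NOT g3 = NOT 1 = 0
g5 = g4 OR D = 0 OR 1 = 1
g6 = B AND g5 = 0 AND 1 = 0
g7 = g6 AND G = 0 AND 0 = 0
g8 = g7 AND g3 = 0 AND 1 = 0
g9 = g8 OR E = 0 OR 0 = 0
g10 = g1 OR F = 0 OR 0 = 0
So g9 = 0 and g10 = 0.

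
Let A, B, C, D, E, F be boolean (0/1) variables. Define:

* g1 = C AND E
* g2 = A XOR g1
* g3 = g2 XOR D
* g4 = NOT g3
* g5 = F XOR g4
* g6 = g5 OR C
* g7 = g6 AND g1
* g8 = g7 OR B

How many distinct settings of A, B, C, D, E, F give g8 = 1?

g8 = g7 OR B must be 1, so at least one of g7, B is 1.
Enumerating the 64 input combinations, 40 give g8 = 1 and 24 give g8 = 0.

40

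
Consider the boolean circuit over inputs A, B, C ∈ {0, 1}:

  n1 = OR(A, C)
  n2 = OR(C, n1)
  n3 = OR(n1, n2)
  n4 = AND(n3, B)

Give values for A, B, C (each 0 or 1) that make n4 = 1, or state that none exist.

A=1, B=1, C=0

n4 = AND(n3, B) must be 1, so both n3 = 1 and B = 1.
n3 = OR(n1, n2) must be 1, so at least one of n1, n2 is 1.
Check with A=1, B=1, C=0:
n1 = OR(A, C) = OR(1, 0) = 1
n2 = OR(C, n1) = OR(0, 1) = 1
n3 = OR(n1, n2) = OR(1, 1) = 1
n4 = AND(n3, B) = AND(1, 1) = 1
So n4 = 1 as required.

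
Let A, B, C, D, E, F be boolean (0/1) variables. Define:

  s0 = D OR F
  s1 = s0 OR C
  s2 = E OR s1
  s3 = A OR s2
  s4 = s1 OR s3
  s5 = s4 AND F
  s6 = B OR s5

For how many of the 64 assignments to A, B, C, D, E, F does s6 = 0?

16

s6 = B OR s5 must be 0, so both B = 0 and s5 = 0.
s5 = s4 AND F must be 0, so at least one of s4, F is 0.
Enumerating the 64 input combinations, 16 give s6 = 0 and 48 give s6 = 1.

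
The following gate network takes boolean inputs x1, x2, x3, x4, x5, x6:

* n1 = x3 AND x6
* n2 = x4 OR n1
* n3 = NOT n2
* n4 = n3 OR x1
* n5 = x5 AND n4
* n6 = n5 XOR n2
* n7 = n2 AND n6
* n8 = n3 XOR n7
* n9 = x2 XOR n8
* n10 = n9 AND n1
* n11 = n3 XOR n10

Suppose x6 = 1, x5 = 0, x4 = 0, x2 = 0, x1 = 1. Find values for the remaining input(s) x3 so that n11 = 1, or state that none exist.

x3=0

Check with x6 = 1, x5 = 0, x4 = 0, x2 = 0, x1 = 1 and x3=0:
n1 = x3 AND x6 = 0 AND 1 = 0
n2 = x4 OR n1 = 0 OR 0 = 0
n3 = NOT n2 = NOT 0 = 1
n4 = n3 OR x1 = 1 OR 1 = 1
n5 = x5 AND n4 = 0 AND 1 = 0
n6 = n5 XOR n2 = 0 XOR 0 = 0
n7 = n2 AND n6 = 0 AND 0 = 0
n8 = n3 XOR n7 = 1 XOR 0 = 1
n9 = x2 XOR n8 = 0 XOR 1 = 1
n10 = n9 AND n1 = 1 AND 0 = 0
n11 = n3 XOR n10 = 1 XOR 0 = 1
So n11 = 1.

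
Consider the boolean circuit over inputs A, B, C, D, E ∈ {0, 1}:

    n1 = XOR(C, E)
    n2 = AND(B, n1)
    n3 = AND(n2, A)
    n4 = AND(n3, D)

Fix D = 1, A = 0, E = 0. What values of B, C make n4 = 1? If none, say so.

no solution exists

With D = 1, A = 0, E = 0 fixed, none of the 4 settings of B, C give n4 = 1.
For example, with B=0, C=1:
n1 = XOR(C, E) = XOR(1, 0) = 1
n2 = AND(B, n1) = AND(0, 1) = 0
n3 = AND(n2, A) = AND(0, 0) = 0
n4 = AND(n3, D) = AND(0, 1) = 0
giving n4 = 0 ≠ 1.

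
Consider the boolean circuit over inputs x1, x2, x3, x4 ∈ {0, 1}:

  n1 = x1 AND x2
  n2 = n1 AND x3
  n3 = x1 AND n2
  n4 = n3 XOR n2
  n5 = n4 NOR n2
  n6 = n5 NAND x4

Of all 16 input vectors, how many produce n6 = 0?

7

n6 = n5 NAND x4 must be 0, so both n5 = 1 and x4 = 1.
n5 = n4 NOR n2 must be 1, so both n4 = 0 and n2 = 0.
Enumerating the 16 input combinations, 7 give n6 = 0 and 9 give n6 = 1.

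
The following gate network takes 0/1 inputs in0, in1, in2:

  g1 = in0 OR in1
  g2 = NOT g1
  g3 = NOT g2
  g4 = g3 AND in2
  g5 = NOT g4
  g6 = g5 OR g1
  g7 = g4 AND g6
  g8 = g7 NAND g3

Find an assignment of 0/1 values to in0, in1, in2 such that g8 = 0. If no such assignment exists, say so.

g8 = g7 NAND g3 must be 0, so both g7 = 1 and g3 = 1.
g7 = g4 AND g6 must be 1, so both g4 = 1 and g6 = 1.
g3 = NOT g2 must be 1, so g2 = 0.
Check with in0=0 in1=1 in2=1:
g1 = in0 OR in1 = 0 OR 1 = 1
g2 = NOT g1 = NOT 1 = 0
g3 = NOT g2 = NOT 0 = 1
g4 = g3 AND in2 = 1 AND 1 = 1
g5 = NOT g4 = NOT 1 = 0
g6 = g5 OR g1 = 0 OR 1 = 1
g7 = g4 AND g6 = 1 AND 1 = 1
g8 = g7 NAND g3 = 1 NAND 1 = 0
So g8 = 0 as required.

in0=0 in1=1 in2=1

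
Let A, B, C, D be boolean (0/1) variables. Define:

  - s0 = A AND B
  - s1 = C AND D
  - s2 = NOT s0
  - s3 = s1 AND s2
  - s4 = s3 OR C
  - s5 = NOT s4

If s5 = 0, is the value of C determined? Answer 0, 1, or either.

s5 = NOT s4 must be 0, so s4 = 1.
Every assignment with s5 = 0 has C = 1; there are 8 such assignment(s).

1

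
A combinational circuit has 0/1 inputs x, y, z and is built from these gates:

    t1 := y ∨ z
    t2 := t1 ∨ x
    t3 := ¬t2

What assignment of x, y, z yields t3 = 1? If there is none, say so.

t3 = ¬t2 must be 1, so t2 = 0.
t2 = t1 ∨ x must be 0, so both t1 = 0 and x = 0.
Check with x=0, y=0, z=0:
t1 = y ∨ z = 0 ∨ 0 = 0
t2 = t1 ∨ x = 0 ∨ 0 = 0
t3 = ¬t2 = ¬0 = 1
So t3 = 1 as required.

x=0, y=0, z=0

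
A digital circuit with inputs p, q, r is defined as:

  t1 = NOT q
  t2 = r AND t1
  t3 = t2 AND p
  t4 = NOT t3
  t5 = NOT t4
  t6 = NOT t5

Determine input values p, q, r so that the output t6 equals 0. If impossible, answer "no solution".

t6 = NOT t5 must be 0, so t5 = 1.
Check with p=1, q=0, r=1:
t1 = NOT q = NOT 0 = 1
t2 = r AND t1 = 1 AND 1 = 1
t3 = t2 AND p = 1 AND 1 = 1
t4 = NOT t3 = NOT 1 = 0
t5 = NOT t4 = NOT 0 = 1
t6 = NOT t5 = NOT 1 = 0
So t6 = 0 as required.

p=1, q=0, r=1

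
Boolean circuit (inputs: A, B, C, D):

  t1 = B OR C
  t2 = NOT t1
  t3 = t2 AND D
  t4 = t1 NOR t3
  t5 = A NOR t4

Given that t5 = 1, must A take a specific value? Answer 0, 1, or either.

0

t5 = A NOR t4 must be 1, so both A = 0 and t4 = 0.
Every assignment with t5 = 1 has A = 0; there are 7 such assignment(s).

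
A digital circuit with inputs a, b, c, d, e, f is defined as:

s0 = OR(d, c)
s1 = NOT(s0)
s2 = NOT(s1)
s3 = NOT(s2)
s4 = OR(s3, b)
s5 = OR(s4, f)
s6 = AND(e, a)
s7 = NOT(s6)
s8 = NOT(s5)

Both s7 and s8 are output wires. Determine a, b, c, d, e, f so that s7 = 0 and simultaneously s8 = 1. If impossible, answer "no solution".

a=1, b=0, c=1, d=0, e=1, f=0

Check with a=1, b=0, c=1, d=0, e=1, f=0:
s0 = OR(d, c) = OR(0, 1) = 1
s1 = NOT(s0) = NOT 1 = 0
s2 = NOT(s1) = NOT 0 = 1
s3 = NOT(s2) = NOT 1 = 0
s4 = OR(s3, b) = OR(0, 0) = 0
s5 = OR(s4, f) = OR(0, 0) = 0
s6 = AND(e, a) = AND(1, 1) = 1
s7 = NOT(s6) = NOT 1 = 0
s8 = NOT(s5) = NOT 0 = 1
So s7 = 0 and s8 = 1.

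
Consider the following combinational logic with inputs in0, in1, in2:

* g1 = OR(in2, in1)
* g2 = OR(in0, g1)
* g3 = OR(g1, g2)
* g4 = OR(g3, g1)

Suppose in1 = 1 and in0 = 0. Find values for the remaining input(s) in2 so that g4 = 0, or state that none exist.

no solution exists

With in1 = 1 and in0 = 0 fixed, none of the 2 settings of in2 give g4 = 0.
For example, with in2=1:
g1 = OR(in2, in1) = OR(1, 1) = 1
g2 = OR(in0, g1) = OR(0, 1) = 1
g3 = OR(g1, g2) = OR(1, 1) = 1
g4 = OR(g3, g1) = OR(1, 1) = 1
giving g4 = 1 ≠ 0.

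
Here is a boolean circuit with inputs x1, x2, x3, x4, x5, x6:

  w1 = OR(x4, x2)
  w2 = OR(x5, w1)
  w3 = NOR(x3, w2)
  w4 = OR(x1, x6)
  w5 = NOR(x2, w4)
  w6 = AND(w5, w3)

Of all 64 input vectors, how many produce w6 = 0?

63

w6 = AND(w5, w3) must be 0, so at least one of w5, w3 is 0.
Enumerating the 64 input combinations, 63 give w6 = 0 and 1 give w6 = 1.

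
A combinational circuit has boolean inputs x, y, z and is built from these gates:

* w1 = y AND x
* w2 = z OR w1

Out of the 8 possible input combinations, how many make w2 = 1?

5

w2 = z OR w1 must be 1, so at least one of z, w1 is 1.
Satisfying assignments:
  x=0, y=0, z=1
  x=0, y=1, z=1
  x=1, y=0, z=1
  x=1, y=1, z=0
  x=1, y=1, z=1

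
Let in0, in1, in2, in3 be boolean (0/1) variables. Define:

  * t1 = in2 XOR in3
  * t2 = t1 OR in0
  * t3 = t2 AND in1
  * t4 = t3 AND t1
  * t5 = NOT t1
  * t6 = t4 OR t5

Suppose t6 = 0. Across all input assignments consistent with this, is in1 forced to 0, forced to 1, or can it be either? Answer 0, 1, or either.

t6 = t4 OR t5 must be 0, so both t4 = 0 and t5 = 0.
t4 = t3 AND t1 must be 0, so at least one of t3, t1 is 0.
Every assignment with t6 = 0 has in1 = 0; there are 4 such assignment(s).
  in0=0, in1=0, in2=0, in3=1
  in0=0, in1=0, in2=1, in3=0
  in0=1, in1=0, in2=0, in3=1
  in0=1, in1=0, in2=1, in3=0

0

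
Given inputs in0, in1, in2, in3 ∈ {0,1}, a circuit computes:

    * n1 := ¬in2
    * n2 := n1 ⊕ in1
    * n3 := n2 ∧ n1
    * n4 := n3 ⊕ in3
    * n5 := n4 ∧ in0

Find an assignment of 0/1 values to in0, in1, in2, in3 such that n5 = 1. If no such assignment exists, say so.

n5 = n4 ∧ in0 must be 1, so both n4 = 1 and in0 = 1.
n4 = n3 ⊕ in3 must be 1, so n3 and in3 differ.
Check with in0=1 in1=1 in2=0 in3=1:
n1 = ¬in2 = ¬0 = 1
n2 = n1 ⊕ in1 = 1 ⊕ 1 = 0
n3 = n2 ∧ n1 = 0 ∧ 1 = 0
n4 = n3 ⊕ in3 = 0 ⊕ 1 = 1
n5 = n4 ∧ in0 = 1 ∧ 1 = 1
So n5 = 1 as required.

in0=1 in1=1 in2=0 in3=1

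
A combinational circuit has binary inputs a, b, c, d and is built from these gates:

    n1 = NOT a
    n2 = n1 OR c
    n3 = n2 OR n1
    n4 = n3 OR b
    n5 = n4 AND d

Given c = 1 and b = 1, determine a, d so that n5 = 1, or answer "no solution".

a=1 d=1

n5 = n4 AND d must be 1, so both n4 = 1 and d = 1.
n4 = n3 OR b must be 1, so at least one of n3, b is 1.
Check with c = 1 and b = 1 and a=1, d=1:
n1 = NOT a = NOT 1 = 0
n2 = n1 OR c = 0 OR 1 = 1
n3 = n2 OR n1 = 1 OR 0 = 1
n4 = n3 OR b = 1 OR 1 = 1
n5 = n4 AND d = 1 AND 1 = 1
So n5 = 1.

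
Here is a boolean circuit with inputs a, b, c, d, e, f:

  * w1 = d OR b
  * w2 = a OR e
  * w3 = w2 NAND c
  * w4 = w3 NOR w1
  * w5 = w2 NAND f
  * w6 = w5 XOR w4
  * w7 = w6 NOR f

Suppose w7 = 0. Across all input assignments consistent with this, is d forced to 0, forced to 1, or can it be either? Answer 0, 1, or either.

Both values of d occur among assignments with w7 = 0:
  d=0: a=0, b=0, c=0, d=0, e=0, f=0
  d=1: a=0, b=0, c=0, d=1, e=0, f=0

either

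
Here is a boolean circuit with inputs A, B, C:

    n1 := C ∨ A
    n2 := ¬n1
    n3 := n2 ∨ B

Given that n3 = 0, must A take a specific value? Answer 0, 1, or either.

either

Both values of A occur among assignments with n3 = 0:
  A=0: A=0, B=0, C=1
  A=1: A=1, B=0, C=0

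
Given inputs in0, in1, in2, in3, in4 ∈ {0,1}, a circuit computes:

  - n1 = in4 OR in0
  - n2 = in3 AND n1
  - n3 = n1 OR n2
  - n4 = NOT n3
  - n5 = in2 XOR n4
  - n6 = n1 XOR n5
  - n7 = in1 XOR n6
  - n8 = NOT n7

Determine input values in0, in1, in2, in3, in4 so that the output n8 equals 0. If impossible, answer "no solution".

n8 = NOT n7 must be 0, so n7 = 1.
n7 = in1 XOR n6 must be 1, so in1 and n6 differ.
Check with in0=0 in1=1 in2=1 in3=0 in4=1:
n1 = in4 OR in0 = 1 OR 0 = 1
n2 = in3 AND n1 = 0 AND 1 = 0
n3 = n1 OR n2 = 1 OR 0 = 1
n4 = NOT n3 = NOT 1 = 0
n5 = in2 XOR n4 = 1 XOR 0 = 1
n6 = n1 XOR n5 = 1 XOR 1 = 0
n7 = in1 XOR n6 = 1 XOR 0 = 1
n8 = NOT n7 = NOT 1 = 0
So n8 = 0 as required.

in0=0 in1=1 in2=1 in3=0 in4=1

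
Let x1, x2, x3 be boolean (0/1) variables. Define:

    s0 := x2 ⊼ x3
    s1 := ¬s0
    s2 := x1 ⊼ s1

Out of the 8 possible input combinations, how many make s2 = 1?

s2 = x1 ⊼ s1 must be 1, so at least one of x1, s1 is 0.
Enumerating the 8 input combinations, 7 give s2 = 1 and 1 give s2 = 0.

7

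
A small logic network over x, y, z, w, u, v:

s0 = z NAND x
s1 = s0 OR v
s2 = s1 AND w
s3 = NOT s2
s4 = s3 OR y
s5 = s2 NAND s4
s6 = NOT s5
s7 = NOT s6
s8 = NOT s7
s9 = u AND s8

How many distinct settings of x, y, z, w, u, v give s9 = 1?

7

s9 = u AND s8 must be 1, so both u = 1 and s8 = 1.
s8 = NOT s7 must be 1, so s7 = 0.
s7 = NOT s6 must be 0, so s6 = 1.
Enumerating the 64 input combinations, 7 give s9 = 1 and 57 give s9 = 0.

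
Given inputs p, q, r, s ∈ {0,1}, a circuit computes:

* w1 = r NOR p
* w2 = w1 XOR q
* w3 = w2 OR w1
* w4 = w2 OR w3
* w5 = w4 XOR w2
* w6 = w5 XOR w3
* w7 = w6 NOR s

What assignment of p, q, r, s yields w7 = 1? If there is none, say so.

Check with p=1 q=0 r=0 s=0:
w1 = r NOR p = 0 NOR 1 = 0
w2 = w1 XOR q = 0 XOR 0 = 0
w3 = w2 OR w1 = 0 OR 0 = 0
w4 = w2 OR w3 = 0 OR 0 = 0
w5 = w4 XOR w2 = 0 XOR 0 = 0
w6 = w5 XOR w3 = 0 XOR 0 = 0
w7 = w6 NOR s = 0 NOR 0 = 1
So w7 = 1 as required.

p=1 q=0 r=0 s=0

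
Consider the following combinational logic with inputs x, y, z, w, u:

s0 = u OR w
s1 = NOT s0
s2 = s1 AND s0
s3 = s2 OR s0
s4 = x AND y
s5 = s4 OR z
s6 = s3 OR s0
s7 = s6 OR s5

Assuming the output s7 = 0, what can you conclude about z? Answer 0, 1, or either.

0

s7 = s6 OR s5 must be 0, so both s6 = 0 and s5 = 0.
Every assignment with s7 = 0 has z = 0; there are 3 such assignment(s).
  x=0, y=0, z=0, w=0, u=0
  x=0, y=1, z=0, w=0, u=0
  x=1, y=0, z=0, w=0, u=0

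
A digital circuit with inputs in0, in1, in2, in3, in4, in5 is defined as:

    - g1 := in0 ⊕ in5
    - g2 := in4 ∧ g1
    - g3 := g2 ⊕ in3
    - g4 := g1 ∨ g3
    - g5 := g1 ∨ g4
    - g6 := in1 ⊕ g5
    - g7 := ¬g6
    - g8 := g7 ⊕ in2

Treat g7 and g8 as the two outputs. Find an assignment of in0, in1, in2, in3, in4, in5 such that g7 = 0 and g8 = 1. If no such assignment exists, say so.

in0=1, in1=0, in2=1, in3=1, in4=1, in5=0

Check with in0=1, in1=0, in2=1, in3=1, in4=1, in5=0:
g1 = in0 ⊕ in5 = 1 ⊕ 0 = 1
g2 = in4 ∧ g1 = 1 ∧ 1 = 1
g3 = g2 ⊕ in3 = 1 ⊕ 1 = 0
g4 = g1 ∨ g3 = 1 ∨ 0 = 1
g5 = g1 ∨ g4 = 1 ∨ 1 = 1
g6 = in1 ⊕ g5 = 0 ⊕ 1 = 1
g7 = ¬g6 = ¬1 = 0
g8 = g7 ⊕ in2 = 0 ⊕ 1 = 1
So g7 = 0 and g8 = 1.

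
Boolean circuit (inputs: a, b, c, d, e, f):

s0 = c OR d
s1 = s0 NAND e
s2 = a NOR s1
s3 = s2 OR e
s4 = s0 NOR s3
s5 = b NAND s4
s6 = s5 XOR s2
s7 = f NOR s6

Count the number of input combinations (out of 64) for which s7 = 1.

s7 = f NOR s6 must be 1, so both f = 0 and s6 = 0.
s6 = s5 XOR s2 must be 0, so s5 and s2 are equal.
Enumerating the 64 input combinations, 8 give s7 = 1 and 56 give s7 = 0.

8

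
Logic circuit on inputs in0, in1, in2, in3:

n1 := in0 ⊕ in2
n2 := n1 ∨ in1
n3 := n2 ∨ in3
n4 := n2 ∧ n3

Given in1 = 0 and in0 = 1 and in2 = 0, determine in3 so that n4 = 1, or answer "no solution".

n4 = n2 ∧ n3 must be 1, so both n2 = 1 and n3 = 1.
n2 = n1 ∨ in1 must be 1, so at least one of n1, in1 is 1.
Check with in1 = 0 and in0 = 1 and in2 = 0 and in3=1:
n1 = in0 ⊕ in2 = 1 ⊕ 0 = 1
n2 = n1 ∨ in1 = 1 ∨ 0 = 1
n3 = n2 ∨ in3 = 1 ∨ 1 = 1
n4 = n2 ∧ n3 = 1 ∧ 1 = 1
So n4 = 1.

in3=1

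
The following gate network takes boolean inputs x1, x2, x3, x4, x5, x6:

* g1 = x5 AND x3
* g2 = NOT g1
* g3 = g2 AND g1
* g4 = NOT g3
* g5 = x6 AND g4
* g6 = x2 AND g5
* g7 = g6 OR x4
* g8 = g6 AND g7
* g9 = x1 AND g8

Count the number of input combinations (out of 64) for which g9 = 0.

56

g9 = x1 AND g8 must be 0, so at least one of x1, g8 is 0.
Enumerating the 64 input combinations, 56 give g9 = 0 and 8 give g9 = 1.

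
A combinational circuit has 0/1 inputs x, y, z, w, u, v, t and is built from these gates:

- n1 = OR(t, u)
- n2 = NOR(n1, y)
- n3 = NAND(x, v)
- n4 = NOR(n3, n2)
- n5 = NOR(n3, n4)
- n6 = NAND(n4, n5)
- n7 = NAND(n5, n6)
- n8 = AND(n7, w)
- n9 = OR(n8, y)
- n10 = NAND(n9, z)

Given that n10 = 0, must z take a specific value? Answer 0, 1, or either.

n10 = NAND(n9, z) must be 0, so both n9 = 1 and z = 1.
n9 = OR(n8, y) must be 1, so at least one of n8, y is 1.
Every assignment with n10 = 0 has z = 1; there are 47 such assignment(s).

1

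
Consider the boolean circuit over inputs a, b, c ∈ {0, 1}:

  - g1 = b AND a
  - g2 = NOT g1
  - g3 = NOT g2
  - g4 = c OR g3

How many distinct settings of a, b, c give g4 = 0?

g4 = c OR g3 must be 0, so both c = 0 and g3 = 0.
g3 = NOT g2 must be 0, so g2 = 1.
Satisfying assignments:
  a=0, b=0, c=0
  a=0, b=1, c=0
  a=1, b=0, c=0

3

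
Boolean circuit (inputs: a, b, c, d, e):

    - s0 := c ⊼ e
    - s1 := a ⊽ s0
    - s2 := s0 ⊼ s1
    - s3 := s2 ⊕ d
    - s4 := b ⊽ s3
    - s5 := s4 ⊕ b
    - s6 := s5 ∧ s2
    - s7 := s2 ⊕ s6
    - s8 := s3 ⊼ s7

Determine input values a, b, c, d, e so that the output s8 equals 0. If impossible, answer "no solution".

s8 = s3 ⊼ s7 must be 0, so both s3 = 1 and s7 = 1.
s3 = s2 ⊕ d must be 1, so s2 and d differ.
s7 = s2 ⊕ s6 must be 1, so s2 and s6 differ.
Check with a=1 b=0 c=0 d=0 e=0:
s0 = c ⊼ e = 0 ⊼ 0 = 1
s1 = a ⊽ s0 = 1 ⊽ 1 = 0
s2 = s0 ⊼ s1 = 1 ⊼ 0 = 1
s3 = s2 ⊕ d = 1 ⊕ 0 = 1
s4 = b ⊽ s3 = 0 ⊽ 1 = 0
s5 = s4 ⊕ b = 0 ⊕ 0 = 0
s6 = s5 ∧ s2 = 0 ∧ 1 = 0
s7 = s2 ⊕ s6 = 1 ⊕ 0 = 1
s8 = s3 ⊼ s7 = 1 ⊼ 1 = 0
So s8 = 0 as required.

a=1 b=0 c=0 d=0 e=0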